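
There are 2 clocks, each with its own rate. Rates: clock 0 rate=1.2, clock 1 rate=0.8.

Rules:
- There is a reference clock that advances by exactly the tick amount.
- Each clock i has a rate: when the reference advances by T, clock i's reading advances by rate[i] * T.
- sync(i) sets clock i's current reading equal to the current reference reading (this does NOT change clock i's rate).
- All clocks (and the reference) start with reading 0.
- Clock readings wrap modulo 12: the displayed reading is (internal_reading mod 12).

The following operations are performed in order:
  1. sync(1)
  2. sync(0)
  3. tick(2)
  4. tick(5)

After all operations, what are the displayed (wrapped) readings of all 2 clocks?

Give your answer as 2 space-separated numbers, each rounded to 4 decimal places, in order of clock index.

After op 1 sync(1): ref=0.0000 raw=[0.0000 0.0000]
After op 2 sync(0): ref=0.0000 raw=[0.0000 0.0000]
After op 3 tick(2): ref=2.0000 raw=[2.4000 1.6000]
After op 4 tick(5): ref=7.0000 raw=[8.4000 5.6000]
Wrap final raw readings (mod 12): 8.4000 mod 12 = 8.4000; 5.6000 mod 12 = 5.6000

Answer: 8.4000 5.6000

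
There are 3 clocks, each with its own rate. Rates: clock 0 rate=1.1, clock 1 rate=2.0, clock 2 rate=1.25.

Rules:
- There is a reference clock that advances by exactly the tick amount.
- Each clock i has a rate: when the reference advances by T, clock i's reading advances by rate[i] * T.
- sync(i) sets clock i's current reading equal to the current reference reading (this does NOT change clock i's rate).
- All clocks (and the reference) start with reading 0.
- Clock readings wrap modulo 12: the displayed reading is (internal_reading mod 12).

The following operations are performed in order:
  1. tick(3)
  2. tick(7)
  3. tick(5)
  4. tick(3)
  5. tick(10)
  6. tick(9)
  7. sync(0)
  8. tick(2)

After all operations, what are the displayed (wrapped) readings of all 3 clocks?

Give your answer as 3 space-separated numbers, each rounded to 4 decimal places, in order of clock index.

Answer: 3.2000 6.0000 0.7500

Derivation:
After op 1 tick(3): ref=3.0000 raw=[3.3000 6.0000 3.7500]
After op 2 tick(7): ref=10.0000 raw=[11.0000 20.0000 12.5000]
After op 3 tick(5): ref=15.0000 raw=[16.5000 30.0000 18.7500]
After op 4 tick(3): ref=18.0000 raw=[19.8000 36.0000 22.5000]
After op 5 tick(10): ref=28.0000 raw=[30.8000 56.0000 35.0000]
After op 6 tick(9): ref=37.0000 raw=[40.7000 74.0000 46.2500]
After op 7 sync(0): ref=37.0000 raw=[37.0000 74.0000 46.2500]
After op 8 tick(2): ref=39.0000 raw=[39.2000 78.0000 48.7500]
Wrap final raw readings (mod 12): 39.2000 mod 12 = 3.2000; 78.0000 mod 12 = 6.0000; 48.7500 mod 12 = 0.7500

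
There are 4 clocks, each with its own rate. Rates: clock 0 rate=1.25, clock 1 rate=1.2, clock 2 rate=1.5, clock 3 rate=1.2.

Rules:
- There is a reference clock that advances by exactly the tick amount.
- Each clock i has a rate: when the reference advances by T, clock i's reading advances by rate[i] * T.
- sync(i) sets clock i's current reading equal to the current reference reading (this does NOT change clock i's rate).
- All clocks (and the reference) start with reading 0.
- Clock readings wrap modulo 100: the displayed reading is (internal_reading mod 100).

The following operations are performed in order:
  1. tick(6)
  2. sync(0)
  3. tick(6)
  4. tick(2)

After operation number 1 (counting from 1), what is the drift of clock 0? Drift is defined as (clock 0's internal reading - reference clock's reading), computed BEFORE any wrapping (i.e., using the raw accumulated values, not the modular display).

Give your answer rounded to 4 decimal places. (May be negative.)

After op 1 tick(6): ref=6.0000 raw=[7.5000 7.2000 9.0000 7.2000]
Drift of clock 0 after op 1: 7.5000 - 6.0000 = 1.5000

Answer: 1.5000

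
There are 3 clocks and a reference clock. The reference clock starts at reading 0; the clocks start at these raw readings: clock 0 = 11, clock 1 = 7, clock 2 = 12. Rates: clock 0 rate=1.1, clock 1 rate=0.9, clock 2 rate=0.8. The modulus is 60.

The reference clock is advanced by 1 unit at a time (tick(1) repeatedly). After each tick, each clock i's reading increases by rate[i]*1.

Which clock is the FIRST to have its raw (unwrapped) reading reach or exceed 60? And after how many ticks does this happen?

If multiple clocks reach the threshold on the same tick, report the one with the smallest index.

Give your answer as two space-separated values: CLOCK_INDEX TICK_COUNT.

Answer: 0 45

Derivation:
clock 0: start=11, rate=1.1, needs 60-11 = 49; ticks = ceil(49/1.1) = ceil(44.5455) = 45; reading at tick 45 = 11 + 1.1*45 = 60.5000
clock 1: start=7, rate=0.9, needs 60-7 = 53; ticks = ceil(53/0.9) = ceil(58.8889) = 59; reading at tick 59 = 7 + 0.9*59 = 60.1000
clock 2: start=12, rate=0.8, needs 60-12 = 48; ticks = ceil(48/0.8) = ceil(60.0000) = 60; reading at tick 60 = 12 + 0.8*60 = 60.0000
Minimum tick count = 45; winners = [0]; smallest index = 0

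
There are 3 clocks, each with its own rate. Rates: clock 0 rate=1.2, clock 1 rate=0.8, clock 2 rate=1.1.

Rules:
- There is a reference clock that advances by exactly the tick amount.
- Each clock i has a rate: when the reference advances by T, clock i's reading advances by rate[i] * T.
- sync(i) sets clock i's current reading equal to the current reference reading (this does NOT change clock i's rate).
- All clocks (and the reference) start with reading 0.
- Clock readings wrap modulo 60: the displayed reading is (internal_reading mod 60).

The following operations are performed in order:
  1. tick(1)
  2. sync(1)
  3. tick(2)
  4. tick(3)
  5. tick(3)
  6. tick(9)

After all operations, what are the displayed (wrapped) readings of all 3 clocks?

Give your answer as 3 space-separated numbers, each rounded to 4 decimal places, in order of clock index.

After op 1 tick(1): ref=1.0000 raw=[1.2000 0.8000 1.1000]
After op 2 sync(1): ref=1.0000 raw=[1.2000 1.0000 1.1000]
After op 3 tick(2): ref=3.0000 raw=[3.6000 2.6000 3.3000]
After op 4 tick(3): ref=6.0000 raw=[7.2000 5.0000 6.6000]
After op 5 tick(3): ref=9.0000 raw=[10.8000 7.4000 9.9000]
After op 6 tick(9): ref=18.0000 raw=[21.6000 14.6000 19.8000]
Wrap final raw readings (mod 60): 21.6000 mod 60 = 21.6000; 14.6000 mod 60 = 14.6000; 19.8000 mod 60 = 19.8000

Answer: 21.6000 14.6000 19.8000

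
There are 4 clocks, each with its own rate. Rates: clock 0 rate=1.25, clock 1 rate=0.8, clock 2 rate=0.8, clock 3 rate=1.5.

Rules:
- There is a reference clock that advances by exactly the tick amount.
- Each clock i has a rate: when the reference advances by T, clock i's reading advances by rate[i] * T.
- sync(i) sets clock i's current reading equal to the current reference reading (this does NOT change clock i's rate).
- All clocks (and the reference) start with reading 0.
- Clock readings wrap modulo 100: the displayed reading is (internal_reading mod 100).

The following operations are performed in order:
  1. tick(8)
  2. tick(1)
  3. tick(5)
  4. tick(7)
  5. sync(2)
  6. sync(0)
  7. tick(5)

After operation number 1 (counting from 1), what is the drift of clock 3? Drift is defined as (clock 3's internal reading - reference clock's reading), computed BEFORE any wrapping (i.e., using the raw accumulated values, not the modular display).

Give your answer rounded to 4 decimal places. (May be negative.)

Answer: 4.0000

Derivation:
After op 1 tick(8): ref=8.0000 raw=[10.0000 6.4000 6.4000 12.0000]
Drift of clock 3 after op 1: 12.0000 - 8.0000 = 4.0000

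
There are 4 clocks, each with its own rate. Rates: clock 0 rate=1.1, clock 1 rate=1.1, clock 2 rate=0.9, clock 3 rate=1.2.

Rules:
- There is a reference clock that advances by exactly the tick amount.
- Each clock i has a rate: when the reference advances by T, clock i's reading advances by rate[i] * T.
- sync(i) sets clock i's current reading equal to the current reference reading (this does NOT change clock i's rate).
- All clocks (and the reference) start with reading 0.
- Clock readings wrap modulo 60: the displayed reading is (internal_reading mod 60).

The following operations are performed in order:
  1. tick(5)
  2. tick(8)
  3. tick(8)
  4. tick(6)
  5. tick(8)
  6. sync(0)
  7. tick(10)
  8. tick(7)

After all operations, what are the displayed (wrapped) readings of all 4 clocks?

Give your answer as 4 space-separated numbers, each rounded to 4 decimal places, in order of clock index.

After op 1 tick(5): ref=5.0000 raw=[5.5000 5.5000 4.5000 6.0000]
After op 2 tick(8): ref=13.0000 raw=[14.3000 14.3000 11.7000 15.6000]
After op 3 tick(8): ref=21.0000 raw=[23.1000 23.1000 18.9000 25.2000]
After op 4 tick(6): ref=27.0000 raw=[29.7000 29.7000 24.3000 32.4000]
After op 5 tick(8): ref=35.0000 raw=[38.5000 38.5000 31.5000 42.0000]
After op 6 sync(0): ref=35.0000 raw=[35.0000 38.5000 31.5000 42.0000]
After op 7 tick(10): ref=45.0000 raw=[46.0000 49.5000 40.5000 54.0000]
After op 8 tick(7): ref=52.0000 raw=[53.7000 57.2000 46.8000 62.4000]
Wrap final raw readings (mod 60): 53.7000 mod 60 = 53.7000; 57.2000 mod 60 = 57.2000; 46.8000 mod 60 = 46.8000; 62.4000 mod 60 = 2.4000

Answer: 53.7000 57.2000 46.8000 2.4000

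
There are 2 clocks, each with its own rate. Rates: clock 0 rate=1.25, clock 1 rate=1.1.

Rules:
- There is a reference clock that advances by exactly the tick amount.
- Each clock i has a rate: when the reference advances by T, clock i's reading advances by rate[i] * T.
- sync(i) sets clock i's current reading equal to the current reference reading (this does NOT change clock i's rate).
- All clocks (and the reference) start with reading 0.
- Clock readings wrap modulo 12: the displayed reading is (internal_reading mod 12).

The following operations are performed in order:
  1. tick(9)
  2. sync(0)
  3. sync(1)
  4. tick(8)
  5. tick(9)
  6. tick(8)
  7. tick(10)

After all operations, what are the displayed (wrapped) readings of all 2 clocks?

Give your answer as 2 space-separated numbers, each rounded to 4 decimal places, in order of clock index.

Answer: 4.7500 11.5000

Derivation:
After op 1 tick(9): ref=9.0000 raw=[11.2500 9.9000]
After op 2 sync(0): ref=9.0000 raw=[9.0000 9.9000]
After op 3 sync(1): ref=9.0000 raw=[9.0000 9.0000]
After op 4 tick(8): ref=17.0000 raw=[19.0000 17.8000]
After op 5 tick(9): ref=26.0000 raw=[30.2500 27.7000]
After op 6 tick(8): ref=34.0000 raw=[40.2500 36.5000]
After op 7 tick(10): ref=44.0000 raw=[52.7500 47.5000]
Wrap final raw readings (mod 12): 52.7500 mod 12 = 4.7500; 47.5000 mod 12 = 11.5000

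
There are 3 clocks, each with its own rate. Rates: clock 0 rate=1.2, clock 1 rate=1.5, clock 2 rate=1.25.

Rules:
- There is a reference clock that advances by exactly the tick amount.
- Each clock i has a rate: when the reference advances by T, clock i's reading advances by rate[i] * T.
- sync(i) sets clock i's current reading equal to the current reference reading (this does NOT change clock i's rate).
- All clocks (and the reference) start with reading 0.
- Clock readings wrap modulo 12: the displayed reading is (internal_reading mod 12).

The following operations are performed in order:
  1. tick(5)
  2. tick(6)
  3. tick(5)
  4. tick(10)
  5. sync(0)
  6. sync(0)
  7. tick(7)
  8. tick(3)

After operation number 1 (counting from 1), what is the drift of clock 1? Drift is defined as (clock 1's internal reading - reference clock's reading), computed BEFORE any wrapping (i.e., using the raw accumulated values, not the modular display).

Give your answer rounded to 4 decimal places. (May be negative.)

Answer: 2.5000

Derivation:
After op 1 tick(5): ref=5.0000 raw=[6.0000 7.5000 6.2500]
Drift of clock 1 after op 1: 7.5000 - 5.0000 = 2.5000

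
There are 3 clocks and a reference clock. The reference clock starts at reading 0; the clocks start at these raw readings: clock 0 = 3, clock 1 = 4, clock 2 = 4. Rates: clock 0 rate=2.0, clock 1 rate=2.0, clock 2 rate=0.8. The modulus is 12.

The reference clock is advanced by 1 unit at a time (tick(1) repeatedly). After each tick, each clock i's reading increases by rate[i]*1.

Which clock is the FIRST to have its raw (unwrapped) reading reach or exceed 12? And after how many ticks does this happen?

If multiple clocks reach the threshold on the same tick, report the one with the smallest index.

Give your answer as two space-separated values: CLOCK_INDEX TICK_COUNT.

Answer: 1 4

Derivation:
clock 0: start=3, rate=2.0, needs 12-3 = 9; ticks = ceil(9/2.0) = ceil(4.5000) = 5; reading at tick 5 = 3 + 2.0*5 = 13.0000
clock 1: start=4, rate=2.0, needs 12-4 = 8; ticks = ceil(8/2.0) = ceil(4.0000) = 4; reading at tick 4 = 4 + 2.0*4 = 12.0000
clock 2: start=4, rate=0.8, needs 12-4 = 8; ticks = ceil(8/0.8) = ceil(10.0000) = 10; reading at tick 10 = 4 + 0.8*10 = 12.0000
Minimum tick count = 4; winners = [1]; smallest index = 1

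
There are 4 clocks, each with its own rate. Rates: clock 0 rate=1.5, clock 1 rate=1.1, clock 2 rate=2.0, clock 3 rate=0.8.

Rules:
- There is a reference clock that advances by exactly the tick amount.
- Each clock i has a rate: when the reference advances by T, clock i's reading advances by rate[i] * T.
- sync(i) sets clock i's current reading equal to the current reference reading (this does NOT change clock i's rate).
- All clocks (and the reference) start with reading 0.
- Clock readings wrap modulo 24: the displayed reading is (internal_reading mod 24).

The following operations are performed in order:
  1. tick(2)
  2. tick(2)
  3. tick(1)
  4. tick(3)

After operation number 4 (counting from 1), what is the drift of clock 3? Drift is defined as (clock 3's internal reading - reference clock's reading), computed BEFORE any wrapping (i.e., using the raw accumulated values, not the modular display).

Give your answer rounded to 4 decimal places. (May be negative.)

After op 1 tick(2): ref=2.0000 raw=[3.0000 2.2000 4.0000 1.6000]
After op 2 tick(2): ref=4.0000 raw=[6.0000 4.4000 8.0000 3.2000]
After op 3 tick(1): ref=5.0000 raw=[7.5000 5.5000 10.0000 4.0000]
After op 4 tick(3): ref=8.0000 raw=[12.0000 8.8000 16.0000 6.4000]
Drift of clock 3 after op 4: 6.4000 - 8.0000 = -1.6000

Answer: -1.6000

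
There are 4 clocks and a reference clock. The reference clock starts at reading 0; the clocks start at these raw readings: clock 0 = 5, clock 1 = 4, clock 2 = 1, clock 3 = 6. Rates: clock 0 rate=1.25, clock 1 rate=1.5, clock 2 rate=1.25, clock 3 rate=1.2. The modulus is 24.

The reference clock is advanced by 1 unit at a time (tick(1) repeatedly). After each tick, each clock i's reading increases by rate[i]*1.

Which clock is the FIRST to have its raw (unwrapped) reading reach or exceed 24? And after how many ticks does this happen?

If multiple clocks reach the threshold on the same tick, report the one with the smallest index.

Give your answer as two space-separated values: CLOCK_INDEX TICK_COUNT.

clock 0: start=5, rate=1.25, needs 24-5 = 19; ticks = ceil(19/1.25) = ceil(15.2000) = 16; reading at tick 16 = 5 + 1.25*16 = 25.0000
clock 1: start=4, rate=1.5, needs 24-4 = 20; ticks = ceil(20/1.5) = ceil(13.3333) = 14; reading at tick 14 = 4 + 1.5*14 = 25.0000
clock 2: start=1, rate=1.25, needs 24-1 = 23; ticks = ceil(23/1.25) = ceil(18.4000) = 19; reading at tick 19 = 1 + 1.25*19 = 24.7500
clock 3: start=6, rate=1.2, needs 24-6 = 18; ticks = ceil(18/1.2) = ceil(15.0000) = 15; reading at tick 15 = 6 + 1.2*15 = 24.0000
Minimum tick count = 14; winners = [1]; smallest index = 1

Answer: 1 14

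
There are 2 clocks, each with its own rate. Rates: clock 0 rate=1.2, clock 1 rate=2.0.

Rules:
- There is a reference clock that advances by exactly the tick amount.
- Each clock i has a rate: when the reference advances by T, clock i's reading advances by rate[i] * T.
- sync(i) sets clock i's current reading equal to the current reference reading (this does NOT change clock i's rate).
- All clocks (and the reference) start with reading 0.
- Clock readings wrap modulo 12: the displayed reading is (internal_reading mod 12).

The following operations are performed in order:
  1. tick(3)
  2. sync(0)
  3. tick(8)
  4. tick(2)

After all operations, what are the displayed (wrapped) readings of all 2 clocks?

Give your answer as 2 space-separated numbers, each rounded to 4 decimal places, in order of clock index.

Answer: 3.0000 2.0000

Derivation:
After op 1 tick(3): ref=3.0000 raw=[3.6000 6.0000]
After op 2 sync(0): ref=3.0000 raw=[3.0000 6.0000]
After op 3 tick(8): ref=11.0000 raw=[12.6000 22.0000]
After op 4 tick(2): ref=13.0000 raw=[15.0000 26.0000]
Wrap final raw readings (mod 12): 15.0000 mod 12 = 3.0000; 26.0000 mod 12 = 2.0000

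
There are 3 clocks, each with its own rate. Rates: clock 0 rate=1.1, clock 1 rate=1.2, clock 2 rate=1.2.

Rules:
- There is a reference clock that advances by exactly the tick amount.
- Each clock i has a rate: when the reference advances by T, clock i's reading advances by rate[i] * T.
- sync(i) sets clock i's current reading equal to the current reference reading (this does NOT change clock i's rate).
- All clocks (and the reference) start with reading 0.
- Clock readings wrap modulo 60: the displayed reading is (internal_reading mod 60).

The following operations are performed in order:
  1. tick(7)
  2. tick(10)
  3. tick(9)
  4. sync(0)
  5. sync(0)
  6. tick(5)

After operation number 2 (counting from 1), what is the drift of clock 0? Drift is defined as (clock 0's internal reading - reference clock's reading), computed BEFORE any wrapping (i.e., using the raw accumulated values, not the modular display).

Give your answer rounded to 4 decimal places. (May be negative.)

After op 1 tick(7): ref=7.0000 raw=[7.7000 8.4000 8.4000]
After op 2 tick(10): ref=17.0000 raw=[18.7000 20.4000 20.4000]
Drift of clock 0 after op 2: 18.7000 - 17.0000 = 1.7000

Answer: 1.7000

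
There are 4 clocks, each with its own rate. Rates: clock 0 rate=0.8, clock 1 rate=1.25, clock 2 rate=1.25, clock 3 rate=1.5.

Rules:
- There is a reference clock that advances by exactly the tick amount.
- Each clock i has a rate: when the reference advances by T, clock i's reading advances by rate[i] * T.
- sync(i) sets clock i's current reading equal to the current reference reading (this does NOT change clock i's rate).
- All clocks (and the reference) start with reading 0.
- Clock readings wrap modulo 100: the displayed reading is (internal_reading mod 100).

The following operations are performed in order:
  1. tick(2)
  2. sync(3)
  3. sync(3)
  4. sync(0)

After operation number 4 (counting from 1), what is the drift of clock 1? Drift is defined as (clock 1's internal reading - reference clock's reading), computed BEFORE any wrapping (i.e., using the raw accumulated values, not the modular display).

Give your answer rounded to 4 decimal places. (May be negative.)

Answer: 0.5000

Derivation:
After op 1 tick(2): ref=2.0000 raw=[1.6000 2.5000 2.5000 3.0000]
After op 2 sync(3): ref=2.0000 raw=[1.6000 2.5000 2.5000 2.0000]
After op 3 sync(3): ref=2.0000 raw=[1.6000 2.5000 2.5000 2.0000]
After op 4 sync(0): ref=2.0000 raw=[2.0000 2.5000 2.5000 2.0000]
Drift of clock 1 after op 4: 2.5000 - 2.0000 = 0.5000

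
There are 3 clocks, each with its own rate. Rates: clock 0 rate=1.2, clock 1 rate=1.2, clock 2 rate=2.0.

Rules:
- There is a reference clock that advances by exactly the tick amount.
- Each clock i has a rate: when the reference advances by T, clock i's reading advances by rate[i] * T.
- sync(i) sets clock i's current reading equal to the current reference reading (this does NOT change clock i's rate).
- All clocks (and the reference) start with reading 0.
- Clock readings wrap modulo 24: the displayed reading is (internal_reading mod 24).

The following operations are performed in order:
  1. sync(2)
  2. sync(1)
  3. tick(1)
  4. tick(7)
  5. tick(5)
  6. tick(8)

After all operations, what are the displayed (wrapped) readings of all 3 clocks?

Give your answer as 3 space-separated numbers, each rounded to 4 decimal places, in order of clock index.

After op 1 sync(2): ref=0.0000 raw=[0.0000 0.0000 0.0000]
After op 2 sync(1): ref=0.0000 raw=[0.0000 0.0000 0.0000]
After op 3 tick(1): ref=1.0000 raw=[1.2000 1.2000 2.0000]
After op 4 tick(7): ref=8.0000 raw=[9.6000 9.6000 16.0000]
After op 5 tick(5): ref=13.0000 raw=[15.6000 15.6000 26.0000]
After op 6 tick(8): ref=21.0000 raw=[25.2000 25.2000 42.0000]
Wrap final raw readings (mod 24): 25.2000 mod 24 = 1.2000; 25.2000 mod 24 = 1.2000; 42.0000 mod 24 = 18.0000

Answer: 1.2000 1.2000 18.0000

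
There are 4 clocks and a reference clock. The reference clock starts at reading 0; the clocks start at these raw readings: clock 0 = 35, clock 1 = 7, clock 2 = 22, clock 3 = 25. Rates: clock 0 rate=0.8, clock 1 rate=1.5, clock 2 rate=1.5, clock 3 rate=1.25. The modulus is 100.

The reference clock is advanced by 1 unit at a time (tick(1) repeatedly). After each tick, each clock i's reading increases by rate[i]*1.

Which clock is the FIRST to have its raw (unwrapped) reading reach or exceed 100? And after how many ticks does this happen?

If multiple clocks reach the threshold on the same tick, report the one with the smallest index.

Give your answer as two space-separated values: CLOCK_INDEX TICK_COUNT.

clock 0: start=35, rate=0.8, needs 100-35 = 65; ticks = ceil(65/0.8) = ceil(81.2500) = 82; reading at tick 82 = 35 + 0.8*82 = 100.6000
clock 1: start=7, rate=1.5, needs 100-7 = 93; ticks = ceil(93/1.5) = ceil(62.0000) = 62; reading at tick 62 = 7 + 1.5*62 = 100.0000
clock 2: start=22, rate=1.5, needs 100-22 = 78; ticks = ceil(78/1.5) = ceil(52.0000) = 52; reading at tick 52 = 22 + 1.5*52 = 100.0000
clock 3: start=25, rate=1.25, needs 100-25 = 75; ticks = ceil(75/1.25) = ceil(60.0000) = 60; reading at tick 60 = 25 + 1.25*60 = 100.0000
Minimum tick count = 52; winners = [2]; smallest index = 2

Answer: 2 52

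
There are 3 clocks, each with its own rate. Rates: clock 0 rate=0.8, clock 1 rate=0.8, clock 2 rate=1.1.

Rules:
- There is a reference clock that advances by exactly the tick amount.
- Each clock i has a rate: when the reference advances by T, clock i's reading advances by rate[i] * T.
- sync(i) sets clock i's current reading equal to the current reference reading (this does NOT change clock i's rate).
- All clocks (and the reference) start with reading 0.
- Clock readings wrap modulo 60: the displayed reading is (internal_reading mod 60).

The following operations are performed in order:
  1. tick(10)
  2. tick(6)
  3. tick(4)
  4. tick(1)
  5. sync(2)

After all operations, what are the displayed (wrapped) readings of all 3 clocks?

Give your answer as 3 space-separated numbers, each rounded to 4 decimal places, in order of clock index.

After op 1 tick(10): ref=10.0000 raw=[8.0000 8.0000 11.0000]
After op 2 tick(6): ref=16.0000 raw=[12.8000 12.8000 17.6000]
After op 3 tick(4): ref=20.0000 raw=[16.0000 16.0000 22.0000]
After op 4 tick(1): ref=21.0000 raw=[16.8000 16.8000 23.1000]
After op 5 sync(2): ref=21.0000 raw=[16.8000 16.8000 21.0000]
Wrap final raw readings (mod 60): 16.8000 mod 60 = 16.8000; 16.8000 mod 60 = 16.8000; 21.0000 mod 60 = 21.0000

Answer: 16.8000 16.8000 21.0000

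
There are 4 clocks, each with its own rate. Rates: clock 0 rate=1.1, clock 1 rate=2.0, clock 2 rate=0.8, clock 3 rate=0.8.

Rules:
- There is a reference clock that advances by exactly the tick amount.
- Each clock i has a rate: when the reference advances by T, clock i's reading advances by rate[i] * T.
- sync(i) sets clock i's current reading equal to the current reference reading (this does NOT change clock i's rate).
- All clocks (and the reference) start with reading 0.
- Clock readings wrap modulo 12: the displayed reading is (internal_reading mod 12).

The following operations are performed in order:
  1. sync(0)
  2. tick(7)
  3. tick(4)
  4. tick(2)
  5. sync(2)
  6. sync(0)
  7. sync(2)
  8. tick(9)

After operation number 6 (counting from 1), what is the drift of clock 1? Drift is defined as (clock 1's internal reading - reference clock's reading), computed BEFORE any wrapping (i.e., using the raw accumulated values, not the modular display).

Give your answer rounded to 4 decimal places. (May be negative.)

Answer: 13.0000

Derivation:
After op 1 sync(0): ref=0.0000 raw=[0.0000 0.0000 0.0000 0.0000]
After op 2 tick(7): ref=7.0000 raw=[7.7000 14.0000 5.6000 5.6000]
After op 3 tick(4): ref=11.0000 raw=[12.1000 22.0000 8.8000 8.8000]
After op 4 tick(2): ref=13.0000 raw=[14.3000 26.0000 10.4000 10.4000]
After op 5 sync(2): ref=13.0000 raw=[14.3000 26.0000 13.0000 10.4000]
After op 6 sync(0): ref=13.0000 raw=[13.0000 26.0000 13.0000 10.4000]
Drift of clock 1 after op 6: 26.0000 - 13.0000 = 13.0000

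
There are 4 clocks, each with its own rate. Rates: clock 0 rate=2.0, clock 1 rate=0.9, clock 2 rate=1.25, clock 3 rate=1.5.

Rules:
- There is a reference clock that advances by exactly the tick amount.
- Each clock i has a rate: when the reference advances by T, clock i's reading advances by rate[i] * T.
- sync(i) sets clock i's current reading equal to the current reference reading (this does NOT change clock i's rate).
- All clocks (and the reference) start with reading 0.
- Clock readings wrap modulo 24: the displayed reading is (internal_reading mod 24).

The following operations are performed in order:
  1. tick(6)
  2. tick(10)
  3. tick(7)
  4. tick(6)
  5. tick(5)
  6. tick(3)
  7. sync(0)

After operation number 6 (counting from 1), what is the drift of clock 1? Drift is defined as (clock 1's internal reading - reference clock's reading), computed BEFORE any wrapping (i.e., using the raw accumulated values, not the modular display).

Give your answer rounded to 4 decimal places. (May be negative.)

After op 1 tick(6): ref=6.0000 raw=[12.0000 5.4000 7.5000 9.0000]
After op 2 tick(10): ref=16.0000 raw=[32.0000 14.4000 20.0000 24.0000]
After op 3 tick(7): ref=23.0000 raw=[46.0000 20.7000 28.7500 34.5000]
After op 4 tick(6): ref=29.0000 raw=[58.0000 26.1000 36.2500 43.5000]
After op 5 tick(5): ref=34.0000 raw=[68.0000 30.6000 42.5000 51.0000]
After op 6 tick(3): ref=37.0000 raw=[74.0000 33.3000 46.2500 55.5000]
Drift of clock 1 after op 6: 33.3000 - 37.0000 = -3.7000

Answer: -3.7000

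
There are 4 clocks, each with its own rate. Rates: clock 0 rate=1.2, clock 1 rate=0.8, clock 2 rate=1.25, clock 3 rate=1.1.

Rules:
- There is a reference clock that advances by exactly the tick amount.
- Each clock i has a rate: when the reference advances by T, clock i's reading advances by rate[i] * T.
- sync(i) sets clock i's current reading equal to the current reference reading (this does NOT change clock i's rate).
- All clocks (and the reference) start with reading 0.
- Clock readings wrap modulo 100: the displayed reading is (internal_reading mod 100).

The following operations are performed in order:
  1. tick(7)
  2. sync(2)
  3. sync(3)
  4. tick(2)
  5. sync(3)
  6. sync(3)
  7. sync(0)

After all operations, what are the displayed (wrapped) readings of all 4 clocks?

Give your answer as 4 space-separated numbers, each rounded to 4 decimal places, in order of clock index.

Answer: 9.0000 7.2000 9.5000 9.0000

Derivation:
After op 1 tick(7): ref=7.0000 raw=[8.4000 5.6000 8.7500 7.7000]
After op 2 sync(2): ref=7.0000 raw=[8.4000 5.6000 7.0000 7.7000]
After op 3 sync(3): ref=7.0000 raw=[8.4000 5.6000 7.0000 7.0000]
After op 4 tick(2): ref=9.0000 raw=[10.8000 7.2000 9.5000 9.2000]
After op 5 sync(3): ref=9.0000 raw=[10.8000 7.2000 9.5000 9.0000]
After op 6 sync(3): ref=9.0000 raw=[10.8000 7.2000 9.5000 9.0000]
After op 7 sync(0): ref=9.0000 raw=[9.0000 7.2000 9.5000 9.0000]
Wrap final raw readings (mod 100): 9.0000 mod 100 = 9.0000; 7.2000 mod 100 = 7.2000; 9.5000 mod 100 = 9.5000; 9.0000 mod 100 = 9.0000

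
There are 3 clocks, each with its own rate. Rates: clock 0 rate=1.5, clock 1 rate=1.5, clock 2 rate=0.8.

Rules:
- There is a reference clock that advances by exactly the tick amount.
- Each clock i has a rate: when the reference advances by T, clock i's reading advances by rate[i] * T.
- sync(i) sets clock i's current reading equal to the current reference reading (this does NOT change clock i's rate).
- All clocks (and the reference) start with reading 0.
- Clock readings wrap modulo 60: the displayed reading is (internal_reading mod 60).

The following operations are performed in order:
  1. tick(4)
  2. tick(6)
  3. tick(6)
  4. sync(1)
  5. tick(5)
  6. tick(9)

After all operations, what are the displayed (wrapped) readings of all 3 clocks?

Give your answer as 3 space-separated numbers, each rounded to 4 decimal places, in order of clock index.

Answer: 45.0000 37.0000 24.0000

Derivation:
After op 1 tick(4): ref=4.0000 raw=[6.0000 6.0000 3.2000]
After op 2 tick(6): ref=10.0000 raw=[15.0000 15.0000 8.0000]
After op 3 tick(6): ref=16.0000 raw=[24.0000 24.0000 12.8000]
After op 4 sync(1): ref=16.0000 raw=[24.0000 16.0000 12.8000]
After op 5 tick(5): ref=21.0000 raw=[31.5000 23.5000 16.8000]
After op 6 tick(9): ref=30.0000 raw=[45.0000 37.0000 24.0000]
Wrap final raw readings (mod 60): 45.0000 mod 60 = 45.0000; 37.0000 mod 60 = 37.0000; 24.0000 mod 60 = 24.0000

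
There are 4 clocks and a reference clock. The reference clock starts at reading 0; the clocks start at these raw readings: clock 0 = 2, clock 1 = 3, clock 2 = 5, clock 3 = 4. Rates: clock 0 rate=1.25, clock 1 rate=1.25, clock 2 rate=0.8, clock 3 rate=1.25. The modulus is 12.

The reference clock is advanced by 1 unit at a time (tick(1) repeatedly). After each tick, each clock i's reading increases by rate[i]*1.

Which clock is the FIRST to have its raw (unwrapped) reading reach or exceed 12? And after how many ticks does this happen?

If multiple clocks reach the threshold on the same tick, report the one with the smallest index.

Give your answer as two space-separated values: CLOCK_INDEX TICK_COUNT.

clock 0: start=2, rate=1.25, needs 12-2 = 10; ticks = ceil(10/1.25) = ceil(8.0000) = 8; reading at tick 8 = 2 + 1.25*8 = 12.0000
clock 1: start=3, rate=1.25, needs 12-3 = 9; ticks = ceil(9/1.25) = ceil(7.2000) = 8; reading at tick 8 = 3 + 1.25*8 = 13.0000
clock 2: start=5, rate=0.8, needs 12-5 = 7; ticks = ceil(7/0.8) = ceil(8.7500) = 9; reading at tick 9 = 5 + 0.8*9 = 12.2000
clock 3: start=4, rate=1.25, needs 12-4 = 8; ticks = ceil(8/1.25) = ceil(6.4000) = 7; reading at tick 7 = 4 + 1.25*7 = 12.7500
Minimum tick count = 7; winners = [3]; smallest index = 3

Answer: 3 7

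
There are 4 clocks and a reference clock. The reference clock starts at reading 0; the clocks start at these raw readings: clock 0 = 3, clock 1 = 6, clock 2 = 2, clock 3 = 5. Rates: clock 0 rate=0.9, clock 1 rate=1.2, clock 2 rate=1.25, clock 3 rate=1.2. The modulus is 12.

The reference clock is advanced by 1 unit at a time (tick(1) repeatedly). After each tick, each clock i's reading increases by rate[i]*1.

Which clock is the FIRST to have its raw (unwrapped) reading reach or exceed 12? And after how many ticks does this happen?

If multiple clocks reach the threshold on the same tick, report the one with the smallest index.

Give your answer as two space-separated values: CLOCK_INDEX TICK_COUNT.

clock 0: start=3, rate=0.9, needs 12-3 = 9; ticks = ceil(9/0.9) = ceil(10.0000) = 10; reading at tick 10 = 3 + 0.9*10 = 12.0000
clock 1: start=6, rate=1.2, needs 12-6 = 6; ticks = ceil(6/1.2) = ceil(5.0000) = 5; reading at tick 5 = 6 + 1.2*5 = 12.0000
clock 2: start=2, rate=1.25, needs 12-2 = 10; ticks = ceil(10/1.25) = ceil(8.0000) = 8; reading at tick 8 = 2 + 1.25*8 = 12.0000
clock 3: start=5, rate=1.2, needs 12-5 = 7; ticks = ceil(7/1.2) = ceil(5.8333) = 6; reading at tick 6 = 5 + 1.2*6 = 12.2000
Minimum tick count = 5; winners = [1]; smallest index = 1

Answer: 1 5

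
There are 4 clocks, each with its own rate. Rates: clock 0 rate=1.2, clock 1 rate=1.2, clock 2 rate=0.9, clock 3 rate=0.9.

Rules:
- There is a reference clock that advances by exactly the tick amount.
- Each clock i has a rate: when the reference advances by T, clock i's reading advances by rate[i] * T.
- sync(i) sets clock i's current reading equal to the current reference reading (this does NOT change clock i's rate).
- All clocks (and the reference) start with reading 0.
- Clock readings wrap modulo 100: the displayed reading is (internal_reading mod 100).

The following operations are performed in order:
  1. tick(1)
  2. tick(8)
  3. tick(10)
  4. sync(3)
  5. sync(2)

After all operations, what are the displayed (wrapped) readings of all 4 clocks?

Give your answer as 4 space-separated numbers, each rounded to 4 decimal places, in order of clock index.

Answer: 22.8000 22.8000 19.0000 19.0000

Derivation:
After op 1 tick(1): ref=1.0000 raw=[1.2000 1.2000 0.9000 0.9000]
After op 2 tick(8): ref=9.0000 raw=[10.8000 10.8000 8.1000 8.1000]
After op 3 tick(10): ref=19.0000 raw=[22.8000 22.8000 17.1000 17.1000]
After op 4 sync(3): ref=19.0000 raw=[22.8000 22.8000 17.1000 19.0000]
After op 5 sync(2): ref=19.0000 raw=[22.8000 22.8000 19.0000 19.0000]
Wrap final raw readings (mod 100): 22.8000 mod 100 = 22.8000; 22.8000 mod 100 = 22.8000; 19.0000 mod 100 = 19.0000; 19.0000 mod 100 = 19.0000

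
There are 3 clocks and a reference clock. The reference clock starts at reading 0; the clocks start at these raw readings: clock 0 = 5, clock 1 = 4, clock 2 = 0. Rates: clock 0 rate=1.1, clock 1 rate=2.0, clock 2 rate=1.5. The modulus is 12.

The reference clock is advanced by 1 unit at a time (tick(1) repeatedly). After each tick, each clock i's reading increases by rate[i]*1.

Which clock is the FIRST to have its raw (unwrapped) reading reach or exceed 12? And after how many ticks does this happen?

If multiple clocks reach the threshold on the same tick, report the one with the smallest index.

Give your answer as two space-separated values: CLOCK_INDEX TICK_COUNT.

clock 0: start=5, rate=1.1, needs 12-5 = 7; ticks = ceil(7/1.1) = ceil(6.3636) = 7; reading at tick 7 = 5 + 1.1*7 = 12.7000
clock 1: start=4, rate=2.0, needs 12-4 = 8; ticks = ceil(8/2.0) = ceil(4.0000) = 4; reading at tick 4 = 4 + 2.0*4 = 12.0000
clock 2: start=0, rate=1.5, needs 12-0 = 12; ticks = ceil(12/1.5) = ceil(8.0000) = 8; reading at tick 8 = 0 + 1.5*8 = 12.0000
Minimum tick count = 4; winners = [1]; smallest index = 1

Answer: 1 4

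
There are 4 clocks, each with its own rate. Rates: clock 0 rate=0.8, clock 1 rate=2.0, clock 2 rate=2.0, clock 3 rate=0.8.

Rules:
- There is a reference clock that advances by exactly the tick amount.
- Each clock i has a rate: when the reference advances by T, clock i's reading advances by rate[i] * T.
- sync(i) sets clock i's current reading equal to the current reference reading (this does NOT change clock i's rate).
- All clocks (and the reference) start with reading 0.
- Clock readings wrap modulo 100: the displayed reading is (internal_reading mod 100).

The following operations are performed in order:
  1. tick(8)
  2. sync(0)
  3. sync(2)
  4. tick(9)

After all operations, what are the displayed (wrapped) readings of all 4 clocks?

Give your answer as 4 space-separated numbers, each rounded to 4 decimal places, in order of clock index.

After op 1 tick(8): ref=8.0000 raw=[6.4000 16.0000 16.0000 6.4000]
After op 2 sync(0): ref=8.0000 raw=[8.0000 16.0000 16.0000 6.4000]
After op 3 sync(2): ref=8.0000 raw=[8.0000 16.0000 8.0000 6.4000]
After op 4 tick(9): ref=17.0000 raw=[15.2000 34.0000 26.0000 13.6000]
Wrap final raw readings (mod 100): 15.2000 mod 100 = 15.2000; 34.0000 mod 100 = 34.0000; 26.0000 mod 100 = 26.0000; 13.6000 mod 100 = 13.6000

Answer: 15.2000 34.0000 26.0000 13.6000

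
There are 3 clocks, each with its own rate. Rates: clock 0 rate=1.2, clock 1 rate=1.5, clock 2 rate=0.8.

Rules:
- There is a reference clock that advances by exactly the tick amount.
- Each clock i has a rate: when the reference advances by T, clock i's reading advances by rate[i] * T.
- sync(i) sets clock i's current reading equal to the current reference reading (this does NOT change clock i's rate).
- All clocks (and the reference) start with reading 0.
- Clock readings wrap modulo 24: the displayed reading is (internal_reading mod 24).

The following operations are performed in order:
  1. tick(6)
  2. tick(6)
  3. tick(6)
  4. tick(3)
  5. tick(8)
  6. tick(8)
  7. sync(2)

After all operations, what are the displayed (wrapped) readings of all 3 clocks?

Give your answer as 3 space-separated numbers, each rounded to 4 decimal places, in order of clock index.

Answer: 20.4000 7.5000 13.0000

Derivation:
After op 1 tick(6): ref=6.0000 raw=[7.2000 9.0000 4.8000]
After op 2 tick(6): ref=12.0000 raw=[14.4000 18.0000 9.6000]
After op 3 tick(6): ref=18.0000 raw=[21.6000 27.0000 14.4000]
After op 4 tick(3): ref=21.0000 raw=[25.2000 31.5000 16.8000]
After op 5 tick(8): ref=29.0000 raw=[34.8000 43.5000 23.2000]
After op 6 tick(8): ref=37.0000 raw=[44.4000 55.5000 29.6000]
After op 7 sync(2): ref=37.0000 raw=[44.4000 55.5000 37.0000]
Wrap final raw readings (mod 24): 44.4000 mod 24 = 20.4000; 55.5000 mod 24 = 7.5000; 37.0000 mod 24 = 13.0000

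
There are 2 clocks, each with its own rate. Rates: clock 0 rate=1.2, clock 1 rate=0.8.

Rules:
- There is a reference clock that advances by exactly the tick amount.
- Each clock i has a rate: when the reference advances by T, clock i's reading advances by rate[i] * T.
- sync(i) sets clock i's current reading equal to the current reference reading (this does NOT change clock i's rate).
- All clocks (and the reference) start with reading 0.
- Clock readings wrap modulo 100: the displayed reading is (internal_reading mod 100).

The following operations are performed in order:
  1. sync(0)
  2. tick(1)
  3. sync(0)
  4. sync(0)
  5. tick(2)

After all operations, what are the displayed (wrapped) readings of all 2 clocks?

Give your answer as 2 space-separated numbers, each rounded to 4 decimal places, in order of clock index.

Answer: 3.4000 2.4000

Derivation:
After op 1 sync(0): ref=0.0000 raw=[0.0000 0.0000]
After op 2 tick(1): ref=1.0000 raw=[1.2000 0.8000]
After op 3 sync(0): ref=1.0000 raw=[1.0000 0.8000]
After op 4 sync(0): ref=1.0000 raw=[1.0000 0.8000]
After op 5 tick(2): ref=3.0000 raw=[3.4000 2.4000]
Wrap final raw readings (mod 100): 3.4000 mod 100 = 3.4000; 2.4000 mod 100 = 2.4000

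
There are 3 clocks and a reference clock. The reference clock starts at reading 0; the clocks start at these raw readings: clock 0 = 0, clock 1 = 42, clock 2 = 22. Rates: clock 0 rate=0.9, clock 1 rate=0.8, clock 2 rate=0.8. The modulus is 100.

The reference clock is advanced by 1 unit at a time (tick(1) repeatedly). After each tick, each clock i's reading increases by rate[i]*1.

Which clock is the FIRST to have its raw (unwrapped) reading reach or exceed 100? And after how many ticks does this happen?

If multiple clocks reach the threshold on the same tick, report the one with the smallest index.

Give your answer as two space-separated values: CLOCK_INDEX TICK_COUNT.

Answer: 1 73

Derivation:
clock 0: start=0, rate=0.9, needs 100-0 = 100; ticks = ceil(100/0.9) = ceil(111.1111) = 112; reading at tick 112 = 0 + 0.9*112 = 100.8000
clock 1: start=42, rate=0.8, needs 100-42 = 58; ticks = ceil(58/0.8) = ceil(72.5000) = 73; reading at tick 73 = 42 + 0.8*73 = 100.4000
clock 2: start=22, rate=0.8, needs 100-22 = 78; ticks = ceil(78/0.8) = ceil(97.5000) = 98; reading at tick 98 = 22 + 0.8*98 = 100.4000
Minimum tick count = 73; winners = [1]; smallest index = 1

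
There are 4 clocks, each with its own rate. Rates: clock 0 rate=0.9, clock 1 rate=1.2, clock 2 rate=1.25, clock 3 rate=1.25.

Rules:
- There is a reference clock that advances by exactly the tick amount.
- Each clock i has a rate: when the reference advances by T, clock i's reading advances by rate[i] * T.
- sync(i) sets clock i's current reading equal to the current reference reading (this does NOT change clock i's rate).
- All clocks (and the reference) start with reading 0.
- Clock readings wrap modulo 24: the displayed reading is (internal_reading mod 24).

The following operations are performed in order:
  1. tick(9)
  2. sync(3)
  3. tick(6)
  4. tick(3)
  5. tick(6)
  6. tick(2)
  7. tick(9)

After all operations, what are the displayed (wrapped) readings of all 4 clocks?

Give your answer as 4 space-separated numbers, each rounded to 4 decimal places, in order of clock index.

After op 1 tick(9): ref=9.0000 raw=[8.1000 10.8000 11.2500 11.2500]
After op 2 sync(3): ref=9.0000 raw=[8.1000 10.8000 11.2500 9.0000]
After op 3 tick(6): ref=15.0000 raw=[13.5000 18.0000 18.7500 16.5000]
After op 4 tick(3): ref=18.0000 raw=[16.2000 21.6000 22.5000 20.2500]
After op 5 tick(6): ref=24.0000 raw=[21.6000 28.8000 30.0000 27.7500]
After op 6 tick(2): ref=26.0000 raw=[23.4000 31.2000 32.5000 30.2500]
After op 7 tick(9): ref=35.0000 raw=[31.5000 42.0000 43.7500 41.5000]
Wrap final raw readings (mod 24): 31.5000 mod 24 = 7.5000; 42.0000 mod 24 = 18.0000; 43.7500 mod 24 = 19.7500; 41.5000 mod 24 = 17.5000

Answer: 7.5000 18.0000 19.7500 17.5000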